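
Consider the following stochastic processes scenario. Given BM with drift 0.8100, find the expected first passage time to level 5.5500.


Expected first passage time = a/mu
= 5.5500/0.8100
= 6.8519

6.8519


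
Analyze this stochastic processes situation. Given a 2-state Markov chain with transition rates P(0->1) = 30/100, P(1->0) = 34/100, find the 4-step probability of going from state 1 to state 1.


Computing P^4 by matrix multiplication.
P = [[0.7000, 0.3000], [0.3400, 0.6600]]
After raising P to the power 4:
P^4(1,1) = 0.4777

0.4777


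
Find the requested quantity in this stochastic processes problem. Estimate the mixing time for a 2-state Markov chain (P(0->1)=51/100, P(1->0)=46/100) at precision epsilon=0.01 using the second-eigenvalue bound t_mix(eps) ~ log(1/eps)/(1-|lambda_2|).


lambda_2 = |1 - p01 - p10| = |1 - 0.5100 - 0.4600| = 0.0300
t_mix ~ log(1/eps)/(1 - |lambda_2|)
= log(100)/(1 - 0.0300) = 4.6052/0.9700
= 4.7476

4.7476


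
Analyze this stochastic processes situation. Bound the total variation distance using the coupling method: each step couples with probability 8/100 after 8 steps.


TV distance bound <= (1-delta)^n
= (1 - 0.0800)^8
= 0.9200^8
= 0.5132

0.5132


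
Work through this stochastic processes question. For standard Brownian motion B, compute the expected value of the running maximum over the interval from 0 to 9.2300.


E(max B(s)) = sqrt(2t/pi)
= sqrt(2*9.2300/pi)
= sqrt(5.8760)
= 2.4240

2.4240


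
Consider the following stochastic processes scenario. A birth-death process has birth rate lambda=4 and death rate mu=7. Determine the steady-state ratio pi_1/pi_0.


For birth-death process, pi_n/pi_0 = (lambda/mu)^n
= (4/7)^1
= 0.5714

0.5714


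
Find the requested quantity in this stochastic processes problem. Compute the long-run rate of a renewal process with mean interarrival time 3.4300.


Long-run renewal rate = 1/E(X)
= 1/3.4300
= 0.2915

0.2915


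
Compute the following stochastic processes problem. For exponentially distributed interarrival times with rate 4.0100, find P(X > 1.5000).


P(X > t) = exp(-lambda * t)
= exp(-4.0100 * 1.5000)
= exp(-6.0150) = 0.0024

0.0024


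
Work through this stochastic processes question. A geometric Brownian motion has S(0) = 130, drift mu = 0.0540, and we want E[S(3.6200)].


E[S(t)] = S(0) * exp(mu * t)
= 130 * exp(0.0540 * 3.6200)
= 130 * 1.2159
= 158.0663

158.0663


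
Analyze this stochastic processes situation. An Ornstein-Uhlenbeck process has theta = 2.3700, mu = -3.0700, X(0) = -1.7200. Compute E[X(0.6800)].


E[X(t)] = mu + (X(0) - mu)*exp(-theta*t)
= -3.0700 + (-1.7200 - -3.0700)*exp(-2.3700*0.6800)
= -3.0700 + 1.3500 * 0.1996
= -2.8006

-2.8006


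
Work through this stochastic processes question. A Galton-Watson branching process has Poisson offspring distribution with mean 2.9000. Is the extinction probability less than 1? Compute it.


Since mu = 2.9000 > 1, extinction prob q < 1.
Solve s = exp(mu*(s-1)) iteratively.
q = 0.0668

0.0668


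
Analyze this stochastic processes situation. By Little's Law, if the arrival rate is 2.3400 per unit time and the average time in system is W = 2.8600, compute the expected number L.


Little's Law: L = lambda * W
= 2.3400 * 2.8600
= 6.6924

6.6924


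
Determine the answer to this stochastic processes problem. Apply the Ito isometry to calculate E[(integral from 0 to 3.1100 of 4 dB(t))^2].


By Ito isometry: E[(int f dB)^2] = int f^2 dt
= 4^2 * 3.1100
= 16 * 3.1100 = 49.7600

49.7600


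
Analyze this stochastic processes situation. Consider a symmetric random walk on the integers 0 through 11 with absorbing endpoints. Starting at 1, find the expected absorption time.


For symmetric RW on 0,...,N with absorbing barriers, E(i) = i*(N-i)
E(1) = 1 * 10 = 10

10


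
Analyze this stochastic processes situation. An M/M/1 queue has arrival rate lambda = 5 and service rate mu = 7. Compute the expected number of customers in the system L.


rho = 5/7 = 0.7143
L = rho/(1-rho)
= 0.7143/0.2857
= 2.5000

2.5000


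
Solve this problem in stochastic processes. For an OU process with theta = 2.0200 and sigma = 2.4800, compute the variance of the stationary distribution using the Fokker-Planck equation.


Stationary variance = sigma^2 / (2*theta)
= 2.4800^2 / (2*2.0200)
= 6.1504 / 4.0400
= 1.5224

1.5224


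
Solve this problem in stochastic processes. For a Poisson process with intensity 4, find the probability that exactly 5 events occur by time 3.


P(N(t)=k) = (lambda*t)^k * exp(-lambda*t) / k!
lambda*t = 12
= 12^5 * exp(-12) / 5!
= 248832 * 6.1442e-06 / 120
= 0.0127

0.0127


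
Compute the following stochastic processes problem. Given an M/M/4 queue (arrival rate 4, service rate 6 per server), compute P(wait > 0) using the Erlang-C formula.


a = lambda/mu = 0.6667
rho = a/c = 0.1667
Erlang-C formula applied:
C(c,a) = 0.0051

0.0051


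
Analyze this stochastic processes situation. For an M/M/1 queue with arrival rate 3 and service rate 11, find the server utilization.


rho = lambda/mu
= 3/11
= 0.2727

0.2727


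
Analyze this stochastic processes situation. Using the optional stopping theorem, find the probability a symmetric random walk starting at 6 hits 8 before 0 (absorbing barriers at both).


By optional stopping theorem: E(M at tau) = M(0) = 6
P(hit 8)*8 + P(hit 0)*0 = 6
P(hit 8) = (6 - 0)/(8 - 0) = 3/4 = 0.7500

0.7500


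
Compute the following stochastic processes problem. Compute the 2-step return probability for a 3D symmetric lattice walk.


P(return in 2 steps) = P(reverse first step) = 1/(2d)
= 1/6
= 0.1667

0.1667


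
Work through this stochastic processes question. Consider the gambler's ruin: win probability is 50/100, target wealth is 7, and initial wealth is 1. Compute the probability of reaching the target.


p = 1/2: P(win) = i/N = 1/7
= 0.1429

0.1429


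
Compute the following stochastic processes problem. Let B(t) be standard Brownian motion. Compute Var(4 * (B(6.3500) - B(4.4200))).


Var(alpha*(B(t)-B(s))) = alpha^2 * (t-s)
= 4^2 * (6.3500 - 4.4200)
= 16 * 1.9300
= 30.8800

30.8800


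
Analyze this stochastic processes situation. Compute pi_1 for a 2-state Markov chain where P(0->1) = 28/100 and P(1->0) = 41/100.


Stationary distribution: pi_0 = p10/(p01+p10), pi_1 = p01/(p01+p10)
p01 = 0.2800, p10 = 0.4100
pi_1 = 0.4058

0.4058


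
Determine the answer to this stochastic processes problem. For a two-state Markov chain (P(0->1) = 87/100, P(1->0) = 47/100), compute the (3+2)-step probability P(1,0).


P^5 = P^3 * P^2
Computing via matrix multiplication of the transition matrix.
Entry (1,0) of P^5 = 0.3523

0.3523


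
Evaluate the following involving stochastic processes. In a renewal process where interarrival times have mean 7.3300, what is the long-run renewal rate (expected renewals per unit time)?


Long-run renewal rate = 1/E(X)
= 1/7.3300
= 0.1364

0.1364


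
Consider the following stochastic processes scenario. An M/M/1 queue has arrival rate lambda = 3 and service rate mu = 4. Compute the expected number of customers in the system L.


rho = 3/4 = 0.7500
L = rho/(1-rho)
= 0.7500/0.2500
= 3.0000

3.0000


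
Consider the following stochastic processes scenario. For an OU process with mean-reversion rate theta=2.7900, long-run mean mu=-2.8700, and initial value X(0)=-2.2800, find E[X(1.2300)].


E[X(t)] = mu + (X(0) - mu)*exp(-theta*t)
= -2.8700 + (-2.2800 - -2.8700)*exp(-2.7900*1.2300)
= -2.8700 + 0.5900 * 0.0323
= -2.8509

-2.8509


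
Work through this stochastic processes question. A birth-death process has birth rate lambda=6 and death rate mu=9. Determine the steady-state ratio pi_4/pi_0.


For birth-death process, pi_n/pi_0 = (lambda/mu)^n
= (6/9)^4
= 0.1975

0.1975


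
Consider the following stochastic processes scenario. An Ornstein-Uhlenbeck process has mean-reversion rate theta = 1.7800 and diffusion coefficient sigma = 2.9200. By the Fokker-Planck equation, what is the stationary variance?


Stationary variance = sigma^2 / (2*theta)
= 2.9200^2 / (2*1.7800)
= 8.5264 / 3.5600
= 2.3951

2.3951


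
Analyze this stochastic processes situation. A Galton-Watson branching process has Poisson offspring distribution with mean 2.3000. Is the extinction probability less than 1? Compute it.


Since mu = 2.3000 > 1, extinction prob q < 1.
Solve s = exp(mu*(s-1)) iteratively.
q = 0.1376

0.1376


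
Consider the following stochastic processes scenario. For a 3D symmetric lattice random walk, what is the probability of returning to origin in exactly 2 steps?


P(return in 2 steps) = P(reverse first step) = 1/(2d)
= 1/6
= 0.1667

0.1667


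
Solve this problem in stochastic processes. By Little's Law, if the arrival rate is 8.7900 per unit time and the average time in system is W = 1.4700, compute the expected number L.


Little's Law: L = lambda * W
= 8.7900 * 1.4700
= 12.9213

12.9213


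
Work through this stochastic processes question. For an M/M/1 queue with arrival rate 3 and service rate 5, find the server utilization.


rho = lambda/mu
= 3/5
= 0.6000

0.6000


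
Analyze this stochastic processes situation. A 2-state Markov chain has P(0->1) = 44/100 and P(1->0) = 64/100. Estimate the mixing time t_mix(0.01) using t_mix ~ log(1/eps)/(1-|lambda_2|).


lambda_2 = |1 - p01 - p10| = |1 - 0.4400 - 0.6400| = 0.0800
t_mix ~ log(1/eps)/(1 - |lambda_2|)
= log(100)/(1 - 0.0800) = 4.6052/0.9200
= 5.0056

5.0056


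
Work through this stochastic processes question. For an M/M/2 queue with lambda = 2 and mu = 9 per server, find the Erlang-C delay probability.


a = lambda/mu = 0.2222
rho = a/c = 0.1111
Erlang-C formula applied:
C(c,a) = 0.0222

0.0222


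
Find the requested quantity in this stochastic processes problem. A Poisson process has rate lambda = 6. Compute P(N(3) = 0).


P(N(t)=k) = (lambda*t)^k * exp(-lambda*t) / k!
lambda*t = 18
= 18^0 * exp(-18) / 0!
= 1 * 1.5230e-08 / 1
= 1.5230e-08

1.5230e-08


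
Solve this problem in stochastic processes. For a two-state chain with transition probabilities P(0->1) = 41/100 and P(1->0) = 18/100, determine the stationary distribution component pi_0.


Stationary distribution: pi_0 = p10/(p01+p10), pi_1 = p01/(p01+p10)
p01 = 0.4100, p10 = 0.1800
pi_0 = 0.3051

0.3051


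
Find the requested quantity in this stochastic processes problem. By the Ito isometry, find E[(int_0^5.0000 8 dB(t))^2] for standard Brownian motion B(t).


By Ito isometry: E[(int f dB)^2] = int f^2 dt
= 8^2 * 5.0000
= 64 * 5.0000 = 320.0000

320.0000


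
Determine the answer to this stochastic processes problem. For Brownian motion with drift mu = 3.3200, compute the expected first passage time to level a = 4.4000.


Expected first passage time = a/mu
= 4.4000/3.3200
= 1.3253

1.3253


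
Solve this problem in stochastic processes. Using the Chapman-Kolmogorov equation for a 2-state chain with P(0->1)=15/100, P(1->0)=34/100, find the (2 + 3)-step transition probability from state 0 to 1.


P^5 = P^2 * P^3
Computing via matrix multiplication of the transition matrix.
Entry (0,1) of P^5 = 0.2956

0.2956


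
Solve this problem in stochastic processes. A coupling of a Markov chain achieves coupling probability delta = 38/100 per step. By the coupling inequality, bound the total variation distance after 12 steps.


TV distance bound <= (1-delta)^n
= (1 - 0.3800)^12
= 0.6200^12
= 0.0032

0.0032


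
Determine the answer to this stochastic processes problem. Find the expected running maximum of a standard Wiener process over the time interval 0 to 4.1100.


E(max B(s)) = sqrt(2t/pi)
= sqrt(2*4.1100/pi)
= sqrt(2.6165)
= 1.6176

1.6176


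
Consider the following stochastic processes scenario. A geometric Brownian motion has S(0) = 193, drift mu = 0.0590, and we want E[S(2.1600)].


E[S(t)] = S(0) * exp(mu * t)
= 193 * exp(0.0590 * 2.1600)
= 193 * 1.1359
= 219.2319

219.2319


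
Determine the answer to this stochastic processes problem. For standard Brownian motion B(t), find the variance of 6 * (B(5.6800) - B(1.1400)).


Var(alpha*(B(t)-B(s))) = alpha^2 * (t-s)
= 6^2 * (5.6800 - 1.1400)
= 36 * 4.5400
= 163.4400

163.4400


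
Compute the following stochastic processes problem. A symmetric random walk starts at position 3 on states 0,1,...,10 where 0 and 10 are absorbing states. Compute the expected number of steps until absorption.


For symmetric RW on 0,...,N with absorbing barriers, E(i) = i*(N-i)
E(3) = 3 * 7 = 21

21


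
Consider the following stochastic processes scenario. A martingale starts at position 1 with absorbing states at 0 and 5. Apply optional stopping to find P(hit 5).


By optional stopping theorem: E(M at tau) = M(0) = 1
P(hit 5)*5 + P(hit 0)*0 = 1
P(hit 5) = (1 - 0)/(5 - 0) = 1/5 = 0.2000

0.2000


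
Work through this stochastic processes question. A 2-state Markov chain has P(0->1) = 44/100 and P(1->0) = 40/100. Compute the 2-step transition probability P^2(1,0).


Computing P^2 by matrix multiplication.
P = [[0.5600, 0.4400], [0.4000, 0.6000]]
After raising P to the power 2:
P^2(1,0) = 0.4640

0.4640


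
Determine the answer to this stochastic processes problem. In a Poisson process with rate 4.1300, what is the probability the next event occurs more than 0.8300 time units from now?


P(X > t) = exp(-lambda * t)
= exp(-4.1300 * 0.8300)
= exp(-3.4279) = 0.0325

0.0325


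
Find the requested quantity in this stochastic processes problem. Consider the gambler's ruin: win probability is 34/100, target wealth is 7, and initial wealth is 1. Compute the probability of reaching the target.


Gambler's ruin formula:
r = q/p = 0.6600/0.3400 = 1.9412
P(win) = (1 - r^i)/(1 - r^N)
= (1 - 1.9412^1)/(1 - 1.9412^7)
= 0.0091

0.0091


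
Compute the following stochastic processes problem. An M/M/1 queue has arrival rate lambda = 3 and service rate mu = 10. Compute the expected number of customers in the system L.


rho = 3/10 = 0.3000
L = rho/(1-rho)
= 0.3000/0.7000
= 0.4286

0.4286


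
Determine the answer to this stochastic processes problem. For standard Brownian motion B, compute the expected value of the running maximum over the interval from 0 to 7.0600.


E(max B(s)) = sqrt(2t/pi)
= sqrt(2*7.0600/pi)
= sqrt(4.4945)
= 2.1200

2.1200


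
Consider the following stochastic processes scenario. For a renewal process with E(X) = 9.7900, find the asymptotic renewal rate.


Long-run renewal rate = 1/E(X)
= 1/9.7900
= 0.1021

0.1021


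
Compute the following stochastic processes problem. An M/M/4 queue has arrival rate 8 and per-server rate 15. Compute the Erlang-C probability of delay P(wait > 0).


a = lambda/mu = 0.5333
rho = a/c = 0.1333
Erlang-C formula applied:
C(c,a) = 0.0023

0.0023


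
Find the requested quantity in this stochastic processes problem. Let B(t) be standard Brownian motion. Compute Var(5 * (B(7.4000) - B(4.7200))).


Var(alpha*(B(t)-B(s))) = alpha^2 * (t-s)
= 5^2 * (7.4000 - 4.7200)
= 25 * 2.6800
= 67.0000

67.0000


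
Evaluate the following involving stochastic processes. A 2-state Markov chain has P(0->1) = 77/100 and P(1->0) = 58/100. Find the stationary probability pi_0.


Stationary distribution: pi_0 = p10/(p01+p10), pi_1 = p01/(p01+p10)
p01 = 0.7700, p10 = 0.5800
pi_0 = 0.4296

0.4296


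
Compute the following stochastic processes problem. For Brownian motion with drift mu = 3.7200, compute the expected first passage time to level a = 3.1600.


Expected first passage time = a/mu
= 3.1600/3.7200
= 0.8495

0.8495


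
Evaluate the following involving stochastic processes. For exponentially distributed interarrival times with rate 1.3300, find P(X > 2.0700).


P(X > t) = exp(-lambda * t)
= exp(-1.3300 * 2.0700)
= exp(-2.7531) = 0.0637

0.0637


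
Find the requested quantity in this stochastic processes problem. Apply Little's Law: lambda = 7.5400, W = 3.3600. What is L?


Little's Law: L = lambda * W
= 7.5400 * 3.3600
= 25.3344

25.3344


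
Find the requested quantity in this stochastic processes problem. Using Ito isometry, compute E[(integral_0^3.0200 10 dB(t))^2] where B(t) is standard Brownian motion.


By Ito isometry: E[(int f dB)^2] = int f^2 dt
= 10^2 * 3.0200
= 100 * 3.0200 = 302.0000

302.0000


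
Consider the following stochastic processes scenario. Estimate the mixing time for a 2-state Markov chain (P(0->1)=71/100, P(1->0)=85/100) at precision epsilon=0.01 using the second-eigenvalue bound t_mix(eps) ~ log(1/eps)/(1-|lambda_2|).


lambda_2 = |1 - p01 - p10| = |1 - 0.7100 - 0.8500| = 0.5600
t_mix ~ log(1/eps)/(1 - |lambda_2|)
= log(100)/(1 - 0.5600) = 4.6052/0.4400
= 10.4663

10.4663


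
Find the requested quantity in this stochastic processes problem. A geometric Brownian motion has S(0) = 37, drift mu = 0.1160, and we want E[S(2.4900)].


E[S(t)] = S(0) * exp(mu * t)
= 37 * exp(0.1160 * 2.4900)
= 37 * 1.3349
= 49.3905

49.3905


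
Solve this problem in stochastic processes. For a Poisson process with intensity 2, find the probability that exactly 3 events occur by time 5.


P(N(t)=k) = (lambda*t)^k * exp(-lambda*t) / k!
lambda*t = 10
= 10^3 * exp(-10) / 3!
= 1000 * 4.5400e-05 / 6
= 0.0076

0.0076


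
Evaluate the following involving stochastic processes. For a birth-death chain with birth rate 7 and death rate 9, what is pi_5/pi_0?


For birth-death process, pi_n/pi_0 = (lambda/mu)^n
= (7/9)^5
= 0.2846

0.2846


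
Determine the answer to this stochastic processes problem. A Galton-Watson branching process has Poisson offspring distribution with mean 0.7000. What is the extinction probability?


Since mu = 0.7000 <= 1, extinction probability = 1.

1.0000


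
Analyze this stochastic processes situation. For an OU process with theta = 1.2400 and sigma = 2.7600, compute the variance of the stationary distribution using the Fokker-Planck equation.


Stationary variance = sigma^2 / (2*theta)
= 2.7600^2 / (2*1.2400)
= 7.6176 / 2.4800
= 3.0716

3.0716


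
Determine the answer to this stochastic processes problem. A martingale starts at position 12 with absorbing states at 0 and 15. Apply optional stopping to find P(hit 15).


By optional stopping theorem: E(M at tau) = M(0) = 12
P(hit 15)*15 + P(hit 0)*0 = 12
P(hit 15) = (12 - 0)/(15 - 0) = 4/5 = 0.8000

0.8000


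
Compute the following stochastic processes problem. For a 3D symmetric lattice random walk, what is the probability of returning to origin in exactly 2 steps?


P(return in 2 steps) = P(reverse first step) = 1/(2d)
= 1/6
= 0.1667

0.1667


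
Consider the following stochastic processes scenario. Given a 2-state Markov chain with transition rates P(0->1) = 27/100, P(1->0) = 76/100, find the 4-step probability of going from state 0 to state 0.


Computing P^4 by matrix multiplication.
P = [[0.7300, 0.2700], [0.7600, 0.2400]]
After raising P to the power 4:
P^4(0,0) = 0.7379

0.7379


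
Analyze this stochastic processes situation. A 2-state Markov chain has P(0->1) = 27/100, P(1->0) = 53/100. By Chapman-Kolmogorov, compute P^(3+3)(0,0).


P^6 = P^3 * P^3
Computing via matrix multiplication of the transition matrix.
Entry (0,0) of P^6 = 0.6625

0.6625


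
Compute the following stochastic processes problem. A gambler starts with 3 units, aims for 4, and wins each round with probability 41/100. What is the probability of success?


Gambler's ruin formula:
r = q/p = 0.5900/0.4100 = 1.4390
P(win) = (1 - r^i)/(1 - r^N)
= (1 - 1.4390^3)/(1 - 1.4390^4)
= 0.6021

0.6021


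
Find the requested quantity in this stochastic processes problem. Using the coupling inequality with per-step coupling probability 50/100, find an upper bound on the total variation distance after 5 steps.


TV distance bound <= (1-delta)^n
= (1 - 0.5000)^5
= 0.5000^5
= 0.0312

0.0312


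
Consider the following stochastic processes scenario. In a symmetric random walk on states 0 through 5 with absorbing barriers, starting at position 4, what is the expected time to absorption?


For symmetric RW on 0,...,N with absorbing barriers, E(i) = i*(N-i)
E(4) = 4 * 1 = 4

4


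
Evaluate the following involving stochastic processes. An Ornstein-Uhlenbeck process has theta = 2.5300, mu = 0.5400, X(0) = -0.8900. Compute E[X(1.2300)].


E[X(t)] = mu + (X(0) - mu)*exp(-theta*t)
= 0.5400 + (-0.8900 - 0.5400)*exp(-2.5300*1.2300)
= 0.5400 + -1.4300 * 0.0445
= 0.4763

0.4763


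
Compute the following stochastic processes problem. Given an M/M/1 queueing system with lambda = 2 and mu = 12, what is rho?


rho = lambda/mu
= 2/12
= 0.1667

0.1667


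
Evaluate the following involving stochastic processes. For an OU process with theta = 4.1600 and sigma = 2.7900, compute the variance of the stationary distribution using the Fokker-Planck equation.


Stationary variance = sigma^2 / (2*theta)
= 2.7900^2 / (2*4.1600)
= 7.7841 / 8.3200
= 0.9356

0.9356


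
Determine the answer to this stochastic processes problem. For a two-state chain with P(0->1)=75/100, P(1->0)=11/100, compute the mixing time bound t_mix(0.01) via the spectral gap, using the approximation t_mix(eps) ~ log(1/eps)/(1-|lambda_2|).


lambda_2 = |1 - p01 - p10| = |1 - 0.7500 - 0.1100| = 0.1400
t_mix ~ log(1/eps)/(1 - |lambda_2|)
= log(100)/(1 - 0.1400) = 4.6052/0.8600
= 5.3548

5.3548


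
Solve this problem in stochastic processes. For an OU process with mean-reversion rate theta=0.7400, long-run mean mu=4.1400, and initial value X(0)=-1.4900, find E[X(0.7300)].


E[X(t)] = mu + (X(0) - mu)*exp(-theta*t)
= 4.1400 + (-1.4900 - 4.1400)*exp(-0.7400*0.7300)
= 4.1400 + -5.6300 * 0.5826
= 0.8598

0.8598


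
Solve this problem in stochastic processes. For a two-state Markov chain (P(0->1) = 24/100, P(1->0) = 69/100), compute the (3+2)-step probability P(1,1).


P^5 = P^3 * P^2
Computing via matrix multiplication of the transition matrix.
Entry (1,1) of P^5 = 0.2581

0.2581


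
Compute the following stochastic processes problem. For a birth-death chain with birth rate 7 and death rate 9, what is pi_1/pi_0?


For birth-death process, pi_n/pi_0 = (lambda/mu)^n
= (7/9)^1
= 0.7778

0.7778


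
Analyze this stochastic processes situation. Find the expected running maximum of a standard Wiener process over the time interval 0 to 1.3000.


E(max B(s)) = sqrt(2t/pi)
= sqrt(2*1.3000/pi)
= sqrt(0.8276)
= 0.9097

0.9097


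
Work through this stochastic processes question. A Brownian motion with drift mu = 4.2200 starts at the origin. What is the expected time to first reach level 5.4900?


Expected first passage time = a/mu
= 5.4900/4.2200
= 1.3009

1.3009


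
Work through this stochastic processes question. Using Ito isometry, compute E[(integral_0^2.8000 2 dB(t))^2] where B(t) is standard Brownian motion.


By Ito isometry: E[(int f dB)^2] = int f^2 dt
= 2^2 * 2.8000
= 4 * 2.8000 = 11.2000

11.2000


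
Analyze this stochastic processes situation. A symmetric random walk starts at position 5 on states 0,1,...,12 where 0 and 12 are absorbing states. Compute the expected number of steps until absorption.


For symmetric RW on 0,...,N with absorbing barriers, E(i) = i*(N-i)
E(5) = 5 * 7 = 35

35


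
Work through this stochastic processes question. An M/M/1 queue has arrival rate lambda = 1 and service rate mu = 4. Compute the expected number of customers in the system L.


rho = 1/4 = 0.2500
L = rho/(1-rho)
= 0.2500/0.7500
= 0.3333

0.3333


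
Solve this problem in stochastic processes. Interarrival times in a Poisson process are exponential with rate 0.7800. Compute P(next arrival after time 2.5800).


P(X > t) = exp(-lambda * t)
= exp(-0.7800 * 2.5800)
= exp(-2.0124) = 0.1337

0.1337


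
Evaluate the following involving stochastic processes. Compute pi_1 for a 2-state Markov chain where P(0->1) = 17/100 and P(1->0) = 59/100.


Stationary distribution: pi_0 = p10/(p01+p10), pi_1 = p01/(p01+p10)
p01 = 0.1700, p10 = 0.5900
pi_1 = 0.2237

0.2237


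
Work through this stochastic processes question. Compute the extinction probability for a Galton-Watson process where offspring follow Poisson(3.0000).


Since mu = 3.0000 > 1, extinction prob q < 1.
Solve s = exp(mu*(s-1)) iteratively.
q = 0.0595

0.0595


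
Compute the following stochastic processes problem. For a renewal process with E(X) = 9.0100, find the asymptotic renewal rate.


Long-run renewal rate = 1/E(X)
= 1/9.0100
= 0.1110

0.1110


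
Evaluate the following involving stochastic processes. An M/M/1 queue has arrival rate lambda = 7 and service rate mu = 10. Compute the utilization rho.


rho = lambda/mu
= 7/10
= 0.7000

0.7000


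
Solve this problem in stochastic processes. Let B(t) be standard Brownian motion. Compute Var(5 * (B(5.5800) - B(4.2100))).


Var(alpha*(B(t)-B(s))) = alpha^2 * (t-s)
= 5^2 * (5.5800 - 4.2100)
= 25 * 1.3700
= 34.2500

34.2500


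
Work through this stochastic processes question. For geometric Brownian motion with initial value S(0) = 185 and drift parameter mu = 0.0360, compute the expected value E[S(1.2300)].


E[S(t)] = S(0) * exp(mu * t)
= 185 * exp(0.0360 * 1.2300)
= 185 * 1.0453
= 193.3759

193.3759


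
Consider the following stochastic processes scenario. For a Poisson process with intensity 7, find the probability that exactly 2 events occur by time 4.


P(N(t)=k) = (lambda*t)^k * exp(-lambda*t) / k!
lambda*t = 28
= 28^2 * exp(-28) / 2!
= 784 * 6.9144e-13 / 2
= 2.7104e-10

2.7104e-10


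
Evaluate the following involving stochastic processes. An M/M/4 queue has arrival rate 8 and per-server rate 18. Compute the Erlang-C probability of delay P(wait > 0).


a = lambda/mu = 0.4444
rho = a/c = 0.1111
Erlang-C formula applied:
C(c,a) = 0.0012

0.0012


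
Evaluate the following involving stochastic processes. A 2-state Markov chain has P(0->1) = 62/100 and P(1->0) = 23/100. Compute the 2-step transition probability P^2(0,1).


Computing P^2 by matrix multiplication.
P = [[0.3800, 0.6200], [0.2300, 0.7700]]
After raising P to the power 2:
P^2(0,1) = 0.7130

0.7130


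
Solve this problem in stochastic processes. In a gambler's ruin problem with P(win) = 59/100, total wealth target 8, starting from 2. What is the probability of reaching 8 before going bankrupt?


Gambler's ruin formula:
r = q/p = 0.4100/0.5900 = 0.6949
P(win) = (1 - r^i)/(1 - r^N)
= (1 - 0.6949^2)/(1 - 0.6949^8)
= 0.5468

0.5468


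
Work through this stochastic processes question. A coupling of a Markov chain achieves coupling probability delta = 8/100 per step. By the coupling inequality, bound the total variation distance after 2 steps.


TV distance bound <= (1-delta)^n
= (1 - 0.0800)^2
= 0.9200^2
= 0.8464

0.8464


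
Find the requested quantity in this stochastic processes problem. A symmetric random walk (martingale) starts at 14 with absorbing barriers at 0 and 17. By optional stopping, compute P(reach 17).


By optional stopping theorem: E(M at tau) = M(0) = 14
P(hit 17)*17 + P(hit 0)*0 = 14
P(hit 17) = (14 - 0)/(17 - 0) = 14/17 = 0.8235

0.8235


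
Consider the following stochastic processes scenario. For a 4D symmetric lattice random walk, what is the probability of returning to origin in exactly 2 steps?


P(return in 2 steps) = P(reverse first step) = 1/(2d)
= 1/8
= 0.1250

0.1250


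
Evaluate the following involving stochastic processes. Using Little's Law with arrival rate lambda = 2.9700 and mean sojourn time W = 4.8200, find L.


Little's Law: L = lambda * W
= 2.9700 * 4.8200
= 14.3154

14.3154


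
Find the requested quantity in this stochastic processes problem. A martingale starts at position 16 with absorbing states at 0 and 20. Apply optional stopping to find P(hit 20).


By optional stopping theorem: E(M at tau) = M(0) = 16
P(hit 20)*20 + P(hit 0)*0 = 16
P(hit 20) = (16 - 0)/(20 - 0) = 4/5 = 0.8000

0.8000


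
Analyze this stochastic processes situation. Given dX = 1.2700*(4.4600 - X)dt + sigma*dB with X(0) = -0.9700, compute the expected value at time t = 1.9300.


E[X(t)] = mu + (X(0) - mu)*exp(-theta*t)
= 4.4600 + (-0.9700 - 4.4600)*exp(-1.2700*1.9300)
= 4.4600 + -5.4300 * 0.0862
= 3.9919

3.9919


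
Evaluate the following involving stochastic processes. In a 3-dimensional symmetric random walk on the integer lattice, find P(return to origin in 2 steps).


P(return in 2 steps) = P(reverse first step) = 1/(2d)
= 1/6
= 0.1667

0.1667


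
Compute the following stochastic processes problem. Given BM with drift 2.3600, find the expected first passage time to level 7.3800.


Expected first passage time = a/mu
= 7.3800/2.3600
= 3.1271

3.1271


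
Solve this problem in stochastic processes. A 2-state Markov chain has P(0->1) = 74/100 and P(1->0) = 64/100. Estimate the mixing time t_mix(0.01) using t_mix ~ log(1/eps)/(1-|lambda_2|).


lambda_2 = |1 - p01 - p10| = |1 - 0.7400 - 0.6400| = 0.3800
t_mix ~ log(1/eps)/(1 - |lambda_2|)
= log(100)/(1 - 0.3800) = 4.6052/0.6200
= 7.4277

7.4277


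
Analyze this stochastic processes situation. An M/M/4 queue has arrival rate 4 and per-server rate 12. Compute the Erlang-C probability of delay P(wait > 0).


a = lambda/mu = 0.3333
rho = a/c = 0.0833
Erlang-C formula applied:
C(c,a) = 4.0209e-04

4.0209e-04


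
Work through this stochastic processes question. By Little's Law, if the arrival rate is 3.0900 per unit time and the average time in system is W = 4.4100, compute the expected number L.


Little's Law: L = lambda * W
= 3.0900 * 4.4100
= 13.6269

13.6269


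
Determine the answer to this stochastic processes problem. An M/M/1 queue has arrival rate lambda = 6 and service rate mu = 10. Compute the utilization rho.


rho = lambda/mu
= 6/10
= 0.6000

0.6000


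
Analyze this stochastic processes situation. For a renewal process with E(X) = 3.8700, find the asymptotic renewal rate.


Long-run renewal rate = 1/E(X)
= 1/3.8700
= 0.2584

0.2584


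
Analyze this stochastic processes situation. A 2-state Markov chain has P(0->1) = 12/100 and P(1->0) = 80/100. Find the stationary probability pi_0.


Stationary distribution: pi_0 = p10/(p01+p10), pi_1 = p01/(p01+p10)
p01 = 0.1200, p10 = 0.8000
pi_0 = 0.8696

0.8696


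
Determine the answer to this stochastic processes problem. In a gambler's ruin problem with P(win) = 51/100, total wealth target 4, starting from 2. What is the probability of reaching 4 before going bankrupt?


Gambler's ruin formula:
r = q/p = 0.4900/0.5100 = 0.9608
P(win) = (1 - r^i)/(1 - r^N)
= (1 - 0.9608^2)/(1 - 0.9608^4)
= 0.5200

0.5200


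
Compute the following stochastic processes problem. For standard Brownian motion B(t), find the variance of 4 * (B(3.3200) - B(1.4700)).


Var(alpha*(B(t)-B(s))) = alpha^2 * (t-s)
= 4^2 * (3.3200 - 1.4700)
= 16 * 1.8500
= 29.6000

29.6000


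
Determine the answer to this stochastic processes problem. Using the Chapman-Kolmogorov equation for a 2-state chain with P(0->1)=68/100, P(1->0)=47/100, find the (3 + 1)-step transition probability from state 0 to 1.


P^4 = P^3 * P^1
Computing via matrix multiplication of the transition matrix.
Entry (0,1) of P^4 = 0.5910

0.5910


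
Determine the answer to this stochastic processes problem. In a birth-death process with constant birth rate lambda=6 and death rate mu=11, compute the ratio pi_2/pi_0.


For birth-death process, pi_n/pi_0 = (lambda/mu)^n
= (6/11)^2
= 0.2975

0.2975


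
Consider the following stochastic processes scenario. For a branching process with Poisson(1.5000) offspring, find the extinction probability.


Since mu = 1.5000 > 1, extinction prob q < 1.
Solve s = exp(mu*(s-1)) iteratively.
q = 0.4172

0.4172


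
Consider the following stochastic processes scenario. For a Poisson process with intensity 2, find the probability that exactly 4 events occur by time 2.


P(N(t)=k) = (lambda*t)^k * exp(-lambda*t) / k!
lambda*t = 4
= 4^4 * exp(-4) / 4!
= 256 * 0.0183 / 24
= 0.1954

0.1954


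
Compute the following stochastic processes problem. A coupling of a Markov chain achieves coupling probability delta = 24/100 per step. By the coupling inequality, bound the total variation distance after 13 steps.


TV distance bound <= (1-delta)^n
= (1 - 0.2400)^13
= 0.7600^13
= 0.0282

0.0282


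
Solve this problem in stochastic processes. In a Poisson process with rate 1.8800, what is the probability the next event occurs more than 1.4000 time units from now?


P(X > t) = exp(-lambda * t)
= exp(-1.8800 * 1.4000)
= exp(-2.6320) = 0.0719

0.0719


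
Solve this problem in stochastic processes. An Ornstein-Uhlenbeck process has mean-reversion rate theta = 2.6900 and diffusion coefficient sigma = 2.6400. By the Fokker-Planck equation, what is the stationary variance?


Stationary variance = sigma^2 / (2*theta)
= 2.6400^2 / (2*2.6900)
= 6.9696 / 5.3800
= 1.2955

1.2955


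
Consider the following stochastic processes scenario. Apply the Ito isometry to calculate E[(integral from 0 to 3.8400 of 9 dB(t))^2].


By Ito isometry: E[(int f dB)^2] = int f^2 dt
= 9^2 * 3.8400
= 81 * 3.8400 = 311.0400

311.0400


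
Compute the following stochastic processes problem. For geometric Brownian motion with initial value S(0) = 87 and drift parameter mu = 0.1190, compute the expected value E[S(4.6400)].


E[S(t)] = S(0) * exp(mu * t)
= 87 * exp(0.1190 * 4.6400)
= 87 * 1.7370
= 151.1191

151.1191


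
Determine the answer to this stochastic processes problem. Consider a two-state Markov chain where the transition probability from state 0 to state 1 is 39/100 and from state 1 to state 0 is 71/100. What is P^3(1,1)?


Computing P^3 by matrix multiplication.
P = [[0.6100, 0.3900], [0.7100, 0.2900]]
After raising P to the power 3:
P^3(1,1) = 0.3539

0.3539


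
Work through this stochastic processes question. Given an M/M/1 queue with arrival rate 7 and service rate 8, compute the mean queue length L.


rho = 7/8 = 0.8750
L = rho/(1-rho)
= 0.8750/0.1250
= 7.0000

7.0000


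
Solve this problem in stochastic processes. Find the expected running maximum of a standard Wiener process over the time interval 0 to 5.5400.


E(max B(s)) = sqrt(2t/pi)
= sqrt(2*5.5400/pi)
= sqrt(3.5269)
= 1.8780

1.8780


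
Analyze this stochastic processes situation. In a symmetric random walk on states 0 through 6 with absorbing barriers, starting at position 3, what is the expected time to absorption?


For symmetric RW on 0,...,N with absorbing barriers, E(i) = i*(N-i)
E(3) = 3 * 3 = 9

9


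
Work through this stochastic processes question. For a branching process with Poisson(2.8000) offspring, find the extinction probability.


Since mu = 2.8000 > 1, extinction prob q < 1.
Solve s = exp(mu*(s-1)) iteratively.
q = 0.0750

0.0750


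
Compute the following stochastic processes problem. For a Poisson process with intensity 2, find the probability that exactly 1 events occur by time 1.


P(N(t)=k) = (lambda*t)^k * exp(-lambda*t) / k!
lambda*t = 2
= 2^1 * exp(-2) / 1!
= 2 * 0.1353 / 1
= 0.2707

0.2707


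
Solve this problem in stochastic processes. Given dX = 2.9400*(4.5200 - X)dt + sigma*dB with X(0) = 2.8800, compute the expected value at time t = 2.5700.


E[X(t)] = mu + (X(0) - mu)*exp(-theta*t)
= 4.5200 + (2.8800 - 4.5200)*exp(-2.9400*2.5700)
= 4.5200 + -1.6400 * 5.2307e-04
= 4.5191

4.5191


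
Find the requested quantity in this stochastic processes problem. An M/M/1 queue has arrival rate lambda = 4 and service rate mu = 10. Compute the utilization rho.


rho = lambda/mu
= 4/10
= 0.4000

0.4000


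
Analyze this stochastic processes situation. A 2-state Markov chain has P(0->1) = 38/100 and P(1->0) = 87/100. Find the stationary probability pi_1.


Stationary distribution: pi_0 = p10/(p01+p10), pi_1 = p01/(p01+p10)
p01 = 0.3800, p10 = 0.8700
pi_1 = 0.3040

0.3040


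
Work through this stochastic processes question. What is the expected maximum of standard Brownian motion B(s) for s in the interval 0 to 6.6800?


E(max B(s)) = sqrt(2t/pi)
= sqrt(2*6.6800/pi)
= sqrt(4.2526)
= 2.0622

2.0622


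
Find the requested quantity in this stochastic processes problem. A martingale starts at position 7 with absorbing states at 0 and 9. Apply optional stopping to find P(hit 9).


By optional stopping theorem: E(M at tau) = M(0) = 7
P(hit 9)*9 + P(hit 0)*0 = 7
P(hit 9) = (7 - 0)/(9 - 0) = 7/9 = 0.7778

0.7778


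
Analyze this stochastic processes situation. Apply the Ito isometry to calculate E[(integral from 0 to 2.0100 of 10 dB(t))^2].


By Ito isometry: E[(int f dB)^2] = int f^2 dt
= 10^2 * 2.0100
= 100 * 2.0100 = 201.0000

201.0000


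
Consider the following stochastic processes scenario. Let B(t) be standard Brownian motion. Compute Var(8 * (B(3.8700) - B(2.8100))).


Var(alpha*(B(t)-B(s))) = alpha^2 * (t-s)
= 8^2 * (3.8700 - 2.8100)
= 64 * 1.0600
= 67.8400

67.8400


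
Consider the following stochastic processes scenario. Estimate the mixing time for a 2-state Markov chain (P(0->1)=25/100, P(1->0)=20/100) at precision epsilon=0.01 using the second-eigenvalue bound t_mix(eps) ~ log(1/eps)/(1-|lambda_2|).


lambda_2 = |1 - p01 - p10| = |1 - 0.2500 - 0.2000| = 0.5500
t_mix ~ log(1/eps)/(1 - |lambda_2|)
= log(100)/(1 - 0.5500) = 4.6052/0.4500
= 10.2337

10.2337


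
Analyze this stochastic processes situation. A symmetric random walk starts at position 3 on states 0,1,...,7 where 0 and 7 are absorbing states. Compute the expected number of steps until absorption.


For symmetric RW on 0,...,N with absorbing barriers, E(i) = i*(N-i)
E(3) = 3 * 4 = 12

12


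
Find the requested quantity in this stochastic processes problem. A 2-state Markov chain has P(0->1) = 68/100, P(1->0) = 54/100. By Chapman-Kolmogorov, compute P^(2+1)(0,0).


P^3 = P^2 * P^1
Computing via matrix multiplication of the transition matrix.
Entry (0,0) of P^3 = 0.4367

0.4367


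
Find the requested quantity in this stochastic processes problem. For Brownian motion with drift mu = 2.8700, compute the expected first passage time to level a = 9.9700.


Expected first passage time = a/mu
= 9.9700/2.8700
= 3.4739

3.4739


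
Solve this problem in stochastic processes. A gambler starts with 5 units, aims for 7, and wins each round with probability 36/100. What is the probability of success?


Gambler's ruin formula:
r = q/p = 0.6400/0.3600 = 1.7778
P(win) = (1 - r^i)/(1 - r^N)
= (1 - 1.7778^5)/(1 - 1.7778^7)
= 0.3040

0.3040


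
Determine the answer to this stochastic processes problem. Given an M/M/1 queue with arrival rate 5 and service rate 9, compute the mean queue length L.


rho = 5/9 = 0.5556
L = rho/(1-rho)
= 0.5556/0.4444
= 1.2500

1.2500


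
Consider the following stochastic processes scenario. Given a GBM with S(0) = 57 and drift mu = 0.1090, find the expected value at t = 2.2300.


E[S(t)] = S(0) * exp(mu * t)
= 57 * exp(0.1090 * 2.2300)
= 57 * 1.2752
= 72.6840

72.6840


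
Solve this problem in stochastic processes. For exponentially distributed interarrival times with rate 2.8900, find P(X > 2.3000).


P(X > t) = exp(-lambda * t)
= exp(-2.8900 * 2.3000)
= exp(-6.6470) = 0.0013

0.0013


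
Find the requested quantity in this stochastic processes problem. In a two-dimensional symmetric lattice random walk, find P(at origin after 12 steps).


P = C(12,6)^2 / 4^12
= 924^2 / 16777216
= 853776 / 16777216
= 0.0509

0.0509


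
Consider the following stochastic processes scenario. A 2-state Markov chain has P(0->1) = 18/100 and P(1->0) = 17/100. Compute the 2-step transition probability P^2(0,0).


Computing P^2 by matrix multiplication.
P = [[0.8200, 0.1800], [0.1700, 0.8300]]
After raising P to the power 2:
P^2(0,0) = 0.7030

0.7030


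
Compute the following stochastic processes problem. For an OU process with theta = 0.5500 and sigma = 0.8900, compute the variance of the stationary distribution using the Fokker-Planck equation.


Stationary variance = sigma^2 / (2*theta)
= 0.8900^2 / (2*0.5500)
= 0.7921 / 1.1000
= 0.7201

0.7201
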